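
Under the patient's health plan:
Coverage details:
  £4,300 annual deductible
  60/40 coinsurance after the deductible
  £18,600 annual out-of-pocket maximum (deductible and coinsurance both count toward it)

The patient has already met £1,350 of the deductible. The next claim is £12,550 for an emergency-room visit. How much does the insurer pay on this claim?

Remaining deductible: £4,300 − £1,350 = £2,950.
After the £2,950 deductible portion, £12,550 − £2,950 = £9,600 is subject to coinsurance.
40% of £9,600 = £3,840 falls to the patient.
So the patient owes £2,950 + £3,840 = £6,790 before any cap.
Total out-of-pocket so far would be £1,350 + £6,790 = £8,140, below the £18,600 cap — no reduction.
The plan picks up £12,550 − £6,790 = £5,760.

£5,760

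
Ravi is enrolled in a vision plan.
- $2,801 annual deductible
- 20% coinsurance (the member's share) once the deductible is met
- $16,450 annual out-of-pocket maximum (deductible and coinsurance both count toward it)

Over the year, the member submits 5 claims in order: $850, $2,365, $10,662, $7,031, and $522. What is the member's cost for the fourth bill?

$1,406.20

Claim 1 — $850: fully absorbed by the deductible. Member owes $850 (running OOP $850).
Claim 2 — $2,365: $1,951 finishes the deductible; $414 goes to coinsurance; 20% of $414 = $82.80. Member pays $2,033.80; OOP now $2,883.80.
Claim 3 — $10,662: deductible already satisfied, so member's share is 20% × $10,662 = $2,132.40. Cost to member: $2,132.40. OOP to date $5,016.20.
Claim 4 — $7,031: 20% coinsurance on $7,031 = $1,406.20. Member pays $1,406.20; OOP now $6,422.40.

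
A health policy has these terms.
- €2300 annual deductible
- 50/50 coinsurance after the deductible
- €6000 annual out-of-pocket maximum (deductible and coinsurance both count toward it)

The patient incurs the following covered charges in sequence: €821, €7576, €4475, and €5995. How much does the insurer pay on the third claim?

#1 (€821): fully absorbed by the deductible. Patient owes €821 (running OOP €821). Plan pays €821 − €821 = €0.
#2 (€7576): deductible takes €1479, €6097 remains; coinsurance €6097 × 50% = €3048.50. Patient owes €4527.50 (running OOP €5348.50). Insurer: €7576 − €4527.50 = €3048.50.
#3 (€4475): deductible already satisfied, so patient's share is 50% × €4475 = €2237.50. OOP would hit €7586 > €6000, so the cap limits the patient to €6000 − €5348.50 = €651.50. Plan pays €4475 − €651.50 = €3823.50.

€3823.50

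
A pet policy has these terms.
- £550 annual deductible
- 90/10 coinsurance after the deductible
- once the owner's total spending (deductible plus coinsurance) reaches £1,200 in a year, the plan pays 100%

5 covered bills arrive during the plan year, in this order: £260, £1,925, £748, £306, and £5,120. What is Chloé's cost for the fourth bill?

Claim 1 (£260): fully absorbed by the deductible. Cost to owner: £260. OOP to date £260.
Claim 2 (£1,925): £290 finishes the deductible; £1,635 goes to coinsurance; owner's 10% is £163.50. Owner pays £453.50; OOP now £713.50.
Claim 3 (£748): deductible met; 10% of £748 = £74.80. Cost to owner: £74.80. OOP to date £788.30.
Claim 4 (£306): deductible already satisfied, so owner's share is 10% × £306 = £30.60. Owner pays £30.60; OOP now £818.90.

£30.60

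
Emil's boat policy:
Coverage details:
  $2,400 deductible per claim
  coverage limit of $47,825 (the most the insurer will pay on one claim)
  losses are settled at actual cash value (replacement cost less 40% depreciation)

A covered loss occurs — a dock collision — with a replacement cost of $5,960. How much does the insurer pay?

Depreciate 40%: the covered value is $5,960 × 0.6 = $3,576.
After the deductible, $3,576 − $2,400 = $1,176 remains.
That's under the $47,825 cap, so the insurer reimburses the full $1,176.

$1,176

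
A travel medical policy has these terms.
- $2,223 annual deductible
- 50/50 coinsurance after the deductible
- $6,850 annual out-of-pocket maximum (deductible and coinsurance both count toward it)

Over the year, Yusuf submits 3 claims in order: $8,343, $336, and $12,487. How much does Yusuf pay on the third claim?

Bill 1, $8,343: $2,223 to deductible, leaving $6,120; coinsurance $6,120 × 50% = $3,060. Traveler pays $5,283; OOP now $5,283.
Bill 2, $336: deductible already satisfied, so traveler's share is 50% × $336 = $168. Traveler owes $168 (running OOP $5,451).
Bill 3, $12,487: deductible already satisfied, so traveler's share is 50% × $12,487 = $6,243.50. That would push OOP to $11,694.50, over the $6,850 cap, so traveler pays $6,850 − $5,451 = $1,399.

$1,399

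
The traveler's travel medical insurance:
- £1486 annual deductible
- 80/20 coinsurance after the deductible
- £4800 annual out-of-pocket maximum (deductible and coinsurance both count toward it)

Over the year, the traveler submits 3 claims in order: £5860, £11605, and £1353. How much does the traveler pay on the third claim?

Bill 1, £5860: £1486 to deductible, leaving £4374; 20% of £4374 = £874.80. Traveler owes £2360.80 (running OOP £2360.80).
Bill 2, £11605: 20% coinsurance on £11605 = £2321. Traveler owes £2321 (running OOP £4681.80).
Bill 3, £1353: 20% coinsurance on £1353 = £270.60. OOP would hit £4952.40 > £4800, so the cap limits the traveler to £4800 − £4681.80 = £118.20.

£118.20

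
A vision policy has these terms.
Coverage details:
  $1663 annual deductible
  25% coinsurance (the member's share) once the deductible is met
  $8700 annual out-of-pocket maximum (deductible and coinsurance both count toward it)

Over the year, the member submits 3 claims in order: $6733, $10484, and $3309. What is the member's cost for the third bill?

Claim 1 — $6733: deductible takes $1663, $5070 remains; member's 25% is $1267.50. Member pays $2930.50; OOP now $2930.50.
Claim 2 — $10484: deductible met; 25% of $10484 = $2621. Member pays $2621; OOP now $5551.50.
Claim 3 — $3309: deductible met; 25% of $3309 = $827.25. Cost to member: $827.25. OOP to date $6378.75.

$827.25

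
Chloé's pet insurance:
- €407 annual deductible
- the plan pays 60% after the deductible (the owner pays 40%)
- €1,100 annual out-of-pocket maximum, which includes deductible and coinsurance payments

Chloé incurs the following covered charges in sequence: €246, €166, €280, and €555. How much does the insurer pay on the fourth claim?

Claim 1 (€246): fully absorbed by the deductible. Owner pays €246; OOP now €246. Plan pays €246 − €246 = €0.
Claim 2 (€166): €161 to deductible, leaving €5; 40% of €5 = €2. Owner owes €163 (running OOP €409). Plan pays €166 − €163 = €3.
Claim 3 (€280): deductible met; 40% of €280 = €112. Owner pays €112; OOP now €521. Plan pays €280 − €112 = €168.
Claim 4 (€555): 40% coinsurance on €555 = €222. Cost to owner: €222. OOP to date €743. Plan pays €555 − €222 = €333.

€333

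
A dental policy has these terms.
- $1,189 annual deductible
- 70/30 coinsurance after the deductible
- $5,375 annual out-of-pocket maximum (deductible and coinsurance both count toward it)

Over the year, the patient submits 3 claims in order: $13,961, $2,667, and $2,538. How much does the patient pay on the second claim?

Claim 1 — $13,961: deductible takes $1,189, $12,772 remains; 30% of $12,772 = $3,831.60. Cost to patient: $5,020.60. OOP to date $5,020.60.
Claim 2 — $2,667: 30% coinsurance on $2,667 = $800.10. Adding that to $5,020.60 gives $5,820.70, past the $5,375 cap; patient pays only $5,375 − $5,020.60 = $354.40.

$354.40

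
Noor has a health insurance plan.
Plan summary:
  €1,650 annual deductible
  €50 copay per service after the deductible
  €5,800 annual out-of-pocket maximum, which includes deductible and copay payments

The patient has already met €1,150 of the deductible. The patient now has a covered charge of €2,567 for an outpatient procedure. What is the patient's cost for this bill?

€550

Deductible still to meet: €1,650 − €1,150 = €500.
The remaining €2,067 (= €2,567 − €500) moves to the copay.
Copay on this service: €50.
Patient responsibility before any cap: €500 + €50 = €550.
Year-to-date out-of-pocket becomes €1,150 + €550 = €1,700, still under the €5,800 maximum, so no cap applies.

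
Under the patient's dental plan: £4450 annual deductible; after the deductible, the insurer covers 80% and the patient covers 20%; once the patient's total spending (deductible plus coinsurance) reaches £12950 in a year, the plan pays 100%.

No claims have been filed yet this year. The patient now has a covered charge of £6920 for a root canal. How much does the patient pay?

£4944

The full £4450 deductible is still open; £4450 of this bill applies to it.
The remaining £2470 (= £6920 − £4450) moves to coinsurance.
Patient's 20% share of £2470 is £494.
That puts the patient's cost at £4450 + £494 = £4944 before any cap.
Year-to-date out-of-pocket becomes £0 + £4944 = £4944, still under the £12950 maximum, so no cap applies.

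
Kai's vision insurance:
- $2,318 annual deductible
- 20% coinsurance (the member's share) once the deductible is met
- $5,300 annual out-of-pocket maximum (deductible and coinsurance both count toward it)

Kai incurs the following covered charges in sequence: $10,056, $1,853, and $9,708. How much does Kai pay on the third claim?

$1,063.80

Claim 1 ($10,056): deductible takes $2,318, $7,738 remains; 20% of $7,738 = $1,547.60. Member owes $3,865.60 (running OOP $3,865.60).
Claim 2 ($1,853): deductible met; 20% of $1,853 = $370.60. Member owes $370.60 (running OOP $4,236.20).
Claim 3 ($9,708): deductible met; 20% of $9,708 = $1,941.60. That would push OOP to $6,177.80, over the $5,300 cap, so member pays $5,300 − $4,236.20 = $1,063.80.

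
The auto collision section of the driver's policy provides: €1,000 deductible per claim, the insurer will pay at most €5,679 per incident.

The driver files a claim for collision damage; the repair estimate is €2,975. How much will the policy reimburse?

€1,975

Subtract the deductible: €2,975 − €1,000 = €1,975.
That's under the €5,679 cap, so the insurer reimburses the full €1,975.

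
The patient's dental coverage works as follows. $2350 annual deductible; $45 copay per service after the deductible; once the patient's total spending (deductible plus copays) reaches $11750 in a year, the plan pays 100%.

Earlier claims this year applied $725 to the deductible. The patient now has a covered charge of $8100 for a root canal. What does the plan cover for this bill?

Remaining deductible: $2350 − $725 = $1625.
After the $1625 deductible portion, $8100 − $1625 = $6475 is subject to the copay.
Copay on this service: $45.
That puts the patient's cost at $1625 + $45 = $1670 before any cap.
Total out-of-pocket so far would be $725 + $1670 = $2395, below the $11750 cap — no reduction.
Insurer pays the balance: $8100 − $1670 = $6430.

$6430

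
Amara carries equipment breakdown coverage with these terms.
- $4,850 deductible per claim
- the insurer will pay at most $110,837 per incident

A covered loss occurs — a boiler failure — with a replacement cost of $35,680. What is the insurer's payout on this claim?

$30,830

Subtract the deductible: $35,680 − $4,850 = $30,830.
$30,830 ≤ $110,837, so the limit doesn't bind; insurer pays $30,830.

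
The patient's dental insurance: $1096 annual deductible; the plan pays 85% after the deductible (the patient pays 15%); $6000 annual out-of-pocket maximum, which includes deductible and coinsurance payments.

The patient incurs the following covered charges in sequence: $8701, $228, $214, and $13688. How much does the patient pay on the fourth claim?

Bill 1, $8701: deductible takes $1096, $7605 remains; 15% of $7605 = $1140.75. Patient owes $2236.75 (running OOP $2236.75).
Bill 2, $228: deductible already satisfied, so patient's share is 15% × $228 = $34.20. Patient owes $34.20 (running OOP $2270.95).
Bill 3, $214: deductible met; 15% of $214 = $32.10. Cost to patient: $32.10. OOP to date $2303.05.
Bill 4, $13688: 15% coinsurance on $13688 = $2053.20. Patient pays $2053.20; OOP now $4356.25.

$2053.20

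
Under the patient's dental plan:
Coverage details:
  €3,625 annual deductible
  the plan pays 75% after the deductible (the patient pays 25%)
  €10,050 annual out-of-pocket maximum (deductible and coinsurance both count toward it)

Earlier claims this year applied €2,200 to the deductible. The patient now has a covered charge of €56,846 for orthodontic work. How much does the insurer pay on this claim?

€48,996

€2,200 of the €3,625 deductible is already met, leaving €1,425.
That leaves €56,846 − €1,425 = €55,421 for coinsurance.
25% of €55,421 = €13,855.25 falls to the patient.
Patient responsibility before any cap: €1,425 + €13,855.25 = €15,280.25.
Year-to-date out-of-pocket would reach €2,200 + €15,280.25 = €17,480.25, above the €10,050 maximum, so the patient pays only €10,050 − €2,200 = €7,850.
The insurer covers the remainder: €56,846 − €7,850 = €48,996.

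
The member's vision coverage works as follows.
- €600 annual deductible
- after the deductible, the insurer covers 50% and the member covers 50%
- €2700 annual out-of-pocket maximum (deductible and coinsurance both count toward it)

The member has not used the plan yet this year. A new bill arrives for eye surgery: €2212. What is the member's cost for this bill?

€1406

Nothing has been paid toward the €600 deductible, so the first €600 of this charge is applied there.
The remaining €1612 (= €2212 − €600) moves to coinsurance.
Member's 50% share of €1612 is €806.
That puts the member's cost at €600 + €806 = €1406 before any cap.
Total out-of-pocket so far would be €0 + €1406 = €1406, below the €2700 cap — no reduction.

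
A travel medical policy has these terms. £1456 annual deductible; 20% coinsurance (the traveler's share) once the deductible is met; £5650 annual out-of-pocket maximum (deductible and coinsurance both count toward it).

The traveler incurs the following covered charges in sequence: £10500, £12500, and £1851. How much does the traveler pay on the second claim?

Claim 1 (£10500): deductible takes £1456, £9044 remains; traveler's 20% is £1808.80. Traveler owes £3264.80 (running OOP £3264.80).
Claim 2 (£12500): deductible met; 20% of £12500 = £2500. That would push OOP to £5764.80, over the £5650 cap, so traveler pays £5650 − £3264.80 = £2385.20.

£2385.20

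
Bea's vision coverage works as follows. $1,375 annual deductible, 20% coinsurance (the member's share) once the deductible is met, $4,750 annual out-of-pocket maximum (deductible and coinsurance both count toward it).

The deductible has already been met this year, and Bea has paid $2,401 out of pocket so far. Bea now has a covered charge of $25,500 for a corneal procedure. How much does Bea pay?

$2,349

The deductible is already satisfied, so the full bill goes to coinsurance.
20% of $25,500 = $5,100 falls to the member.
Year-to-date out-of-pocket would reach $2,401 + $5,100 = $7,501, above the $4,750 maximum, so the member pays only $4,750 − $2,401 = $2,349.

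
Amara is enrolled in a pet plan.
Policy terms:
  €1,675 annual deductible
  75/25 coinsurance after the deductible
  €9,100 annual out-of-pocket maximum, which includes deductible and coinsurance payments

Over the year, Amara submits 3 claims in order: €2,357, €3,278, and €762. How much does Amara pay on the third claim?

#1 (€2,357): €1,675 finishes the deductible; €682 goes to coinsurance; 25% of €682 = €170.50. Owner owes €1,845.50 (running OOP €1,845.50).
#2 (€3,278): deductible met; 25% of €3,278 = €819.50. Owner owes €819.50 (running OOP €2,665).
#3 (€762): 25% coinsurance on €762 = €190.50. Owner owes €190.50 (running OOP €2,855.50).

€190.50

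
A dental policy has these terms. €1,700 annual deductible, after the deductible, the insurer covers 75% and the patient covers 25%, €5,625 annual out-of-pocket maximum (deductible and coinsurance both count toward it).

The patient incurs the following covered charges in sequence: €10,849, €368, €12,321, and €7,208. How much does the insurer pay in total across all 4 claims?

€25,121

Claim 1 (€10,849): deductible takes €1,700, €9,149 remains; coinsurance €9,149 × 25% = €2,287.25. Patient pays €3,987.25; OOP now €3,987.25. Insurer: €10,849 − €3,987.25 = €6,861.75.
Claim 2 (€368): deductible met; 25% of €368 = €92. Patient pays €92; OOP now €4,079.25. Insurer: €368 − €92 = €276.
Claim 3 (€12,321): deductible met; 25% of €12,321 = €3,080.25. That would push OOP to €7,159.50, over the €5,625 cap, so patient pays €5,625 − €4,079.25 = €1,545.75. Plan pays €12,321 − €1,545.75 = €10,775.25.
Claim 4 (€7,208): 25% coinsurance on €7,208 = €1,802. Adding that to €5,625 gives €7,427, past the €5,625 cap; patient pays only €5,625 − €5,625 = €0. Insurer: €7,208 − €0 = €7,208.
Insurer total: €6,861.75 + €276 + €10,775.25 + €7,208 = €25,121.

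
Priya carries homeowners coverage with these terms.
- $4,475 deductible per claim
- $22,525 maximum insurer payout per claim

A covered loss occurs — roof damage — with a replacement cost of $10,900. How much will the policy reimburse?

$6,425

Less the $4,475 deductible: $10,900 − $4,475 = $6,425.
That's under the $22,525 cap, so the insurer reimburses the full $6,425.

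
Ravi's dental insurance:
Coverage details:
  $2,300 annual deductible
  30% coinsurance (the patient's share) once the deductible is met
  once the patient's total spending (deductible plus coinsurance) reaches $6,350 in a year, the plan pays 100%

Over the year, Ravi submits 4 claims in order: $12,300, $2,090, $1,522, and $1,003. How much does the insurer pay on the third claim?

#1 ($12,300): $2,300 finishes the deductible; $10,000 goes to coinsurance; coinsurance $10,000 × 30% = $3,000. Cost to patient: $5,300. OOP to date $5,300. Insurer: $12,300 − $5,300 = $7,000.
#2 ($2,090): 30% coinsurance on $2,090 = $627. Patient pays $627; OOP now $5,927. Plan pays $2,090 − $627 = $1,463.
#3 ($1,522): deductible met; 30% of $1,522 = $456.60. OOP would hit $6,383.60 > $6,350, so the cap limits the patient to $6,350 − $5,927 = $423. Insurer: $1,522 − $423 = $1,099.

$1,099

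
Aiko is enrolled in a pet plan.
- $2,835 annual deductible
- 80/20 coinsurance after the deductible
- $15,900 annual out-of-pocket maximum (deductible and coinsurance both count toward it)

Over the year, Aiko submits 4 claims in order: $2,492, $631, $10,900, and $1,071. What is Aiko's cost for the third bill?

$2,180

Bill 1, $2,492: fully absorbed by the deductible. Cost to owner: $2,492. OOP to date $2,492.
Bill 2, $631: deductible takes $343, $288 remains; 20% of $288 = $57.60. Cost to owner: $400.60. OOP to date $2,892.60.
Bill 3, $10,900: deductible met; 20% of $10,900 = $2,180. Owner pays $2,180; OOP now $5,072.60.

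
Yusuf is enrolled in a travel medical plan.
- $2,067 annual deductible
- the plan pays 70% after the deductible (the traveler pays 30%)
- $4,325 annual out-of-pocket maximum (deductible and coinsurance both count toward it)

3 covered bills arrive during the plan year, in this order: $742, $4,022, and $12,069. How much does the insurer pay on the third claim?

Bill 1, $742: fully absorbed by the deductible. Traveler pays $742; OOP now $742. Plan pays $742 − $742 = $0.
Bill 2, $4,022: $1,325 finishes the deductible; $2,697 goes to coinsurance; coinsurance $2,697 × 30% = $809.10. Traveler owes $2,134.10 (running OOP $2,876.10). Insurer: $4,022 − $2,134.10 = $1,887.90.
Bill 3, $12,069: deductible already satisfied, so traveler's share is 30% × $12,069 = $3,620.70. That would push OOP to $6,496.80, over the $4,325 cap, so traveler pays $4,325 − $2,876.10 = $1,448.90. Plan pays $12,069 − $1,448.90 = $10,620.10.

$10,620.10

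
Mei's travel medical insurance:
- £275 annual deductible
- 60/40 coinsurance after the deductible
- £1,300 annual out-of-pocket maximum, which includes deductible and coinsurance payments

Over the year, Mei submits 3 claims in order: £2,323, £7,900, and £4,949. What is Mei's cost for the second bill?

£205.80

Bill 1, £2,323: £275 to deductible, leaving £2,048; traveler's 40% is £819.20. Traveler owes £1,094.20 (running OOP £1,094.20).
Bill 2, £7,900: 40% coinsurance on £7,900 = £3,160. OOP would hit £4,254.20 > £1,300, so the cap limits the traveler to £1,300 − £1,094.20 = £205.80.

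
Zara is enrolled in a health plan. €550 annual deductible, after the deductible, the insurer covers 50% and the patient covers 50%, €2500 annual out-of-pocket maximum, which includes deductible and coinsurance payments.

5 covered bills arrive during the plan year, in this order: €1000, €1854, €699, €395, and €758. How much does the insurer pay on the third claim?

Bill 1, €1000: deductible takes €550, €450 remains; patient's 50% is €225. Patient owes €775 (running OOP €775). Insurer: €1000 − €775 = €225.
Bill 2, €1854: deductible already satisfied, so patient's share is 50% × €1854 = €927. Patient owes €927 (running OOP €1702). Plan pays €1854 − €927 = €927.
Bill 3, €699: deductible already satisfied, so patient's share is 50% × €699 = €349.50. Patient pays €349.50; OOP now €2051.50. Insurer: €699 − €349.50 = €349.50.

€349.50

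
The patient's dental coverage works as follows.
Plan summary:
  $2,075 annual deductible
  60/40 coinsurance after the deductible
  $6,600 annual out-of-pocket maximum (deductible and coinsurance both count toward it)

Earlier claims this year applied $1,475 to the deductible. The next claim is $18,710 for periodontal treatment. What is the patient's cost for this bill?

Remaining deductible: $2,075 − $1,475 = $600.
After the $600 deductible portion, $18,710 − $600 = $18,110 is subject to coinsurance.
Patient's 40% share of $18,110 is $7,244.
That puts the patient's cost at $600 + $7,244 = $7,844 before any cap.
Year-to-date out-of-pocket would reach $1,475 + $7,844 = $9,319, above the $6,600 maximum, so the patient pays only $6,600 − $1,475 = $5,125.

$5,125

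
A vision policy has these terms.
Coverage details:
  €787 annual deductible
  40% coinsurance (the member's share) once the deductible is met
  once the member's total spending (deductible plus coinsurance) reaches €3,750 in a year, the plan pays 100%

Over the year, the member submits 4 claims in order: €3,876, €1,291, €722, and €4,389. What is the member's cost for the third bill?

Claim 1 (€3,876): €787 to deductible, leaving €3,089; member's 40% is €1,235.60. Member owes €2,022.60 (running OOP €2,022.60).
Claim 2 (€1,291): deductible already satisfied, so member's share is 40% × €1,291 = €516.40. Cost to member: €516.40. OOP to date €2,539.
Claim 3 (€722): deductible already satisfied, so member's share is 40% × €722 = €288.80. Member owes €288.80 (running OOP €2,827.80).

€288.80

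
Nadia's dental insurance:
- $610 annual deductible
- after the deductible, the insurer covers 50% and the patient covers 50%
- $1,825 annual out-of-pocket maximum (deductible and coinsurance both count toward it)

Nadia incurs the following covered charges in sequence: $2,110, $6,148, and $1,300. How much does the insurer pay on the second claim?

Bill 1, $2,110: $610 finishes the deductible; $1,500 goes to coinsurance; 50% of $1,500 = $750. Patient owes $1,360 (running OOP $1,360). Insurer: $2,110 − $1,360 = $750.
Bill 2, $6,148: deductible met; 50% of $6,148 = $3,074. Adding that to $1,360 gives $4,434, past the $1,825 cap; patient pays only $1,825 − $1,360 = $465. Plan pays $6,148 − $465 = $5,683.

$5,683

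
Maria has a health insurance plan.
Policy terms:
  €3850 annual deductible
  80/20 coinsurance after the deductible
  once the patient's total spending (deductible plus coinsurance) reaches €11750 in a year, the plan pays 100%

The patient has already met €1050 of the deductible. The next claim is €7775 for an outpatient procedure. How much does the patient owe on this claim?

Remaining deductible: €3850 − €1050 = €2800.
The remaining €4975 (= €7775 − €2800) moves to coinsurance.
20% of €4975 = €995 falls to the patient.
Patient responsibility before any cap: €2800 + €995 = €3795.
Year-to-date out-of-pocket becomes €1050 + €3795 = €4845, still under the €11750 maximum, so no cap applies.

€3795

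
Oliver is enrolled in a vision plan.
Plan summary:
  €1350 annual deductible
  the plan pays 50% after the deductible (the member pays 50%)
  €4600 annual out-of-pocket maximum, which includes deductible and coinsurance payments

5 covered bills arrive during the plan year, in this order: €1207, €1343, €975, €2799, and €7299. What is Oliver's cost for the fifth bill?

Claim 1 — €1207: entire amount goes to the deductible. Cost to member: €1207. OOP to date €1207.
Claim 2 — €1343: deductible takes €143, €1200 remains; coinsurance €1200 × 50% = €600. Cost to member: €743. OOP to date €1950.
Claim 3 — €975: 50% coinsurance on €975 = €487.50. Member pays €487.50; OOP now €2437.50.
Claim 4 — €2799: deductible met; 50% of €2799 = €1399.50. Cost to member: €1399.50. OOP to date €3837.
Claim 5 — €7299: deductible already satisfied, so member's share is 50% × €7299 = €3649.50. OOP would hit €7486.50 > €4600, so the cap limits the member to €4600 − €3837 = €763.

€763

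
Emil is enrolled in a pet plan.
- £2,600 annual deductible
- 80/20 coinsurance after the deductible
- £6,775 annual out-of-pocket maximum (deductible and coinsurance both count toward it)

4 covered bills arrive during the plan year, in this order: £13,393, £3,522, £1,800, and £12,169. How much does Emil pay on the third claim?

£360

Claim 1 (£13,393): £2,600 to deductible, leaving £10,793; 20% of £10,793 = £2,158.60. Owner owes £4,758.60 (running OOP £4,758.60).
Claim 2 (£3,522): deductible met; 20% of £3,522 = £704.40. Owner owes £704.40 (running OOP £5,463).
Claim 3 (£1,800): deductible met; 20% of £1,800 = £360. Cost to owner: £360. OOP to date £5,823.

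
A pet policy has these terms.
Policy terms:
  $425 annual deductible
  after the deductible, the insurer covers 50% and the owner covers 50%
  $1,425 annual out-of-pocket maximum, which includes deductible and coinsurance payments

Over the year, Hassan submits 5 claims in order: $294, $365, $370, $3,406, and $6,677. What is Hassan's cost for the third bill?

$185

Claim 1 ($294): fully absorbed by the deductible. Owner owes $294 (running OOP $294).
Claim 2 ($365): deductible takes $131, $234 remains; owner's 50% is $117. Owner pays $248; OOP now $542.
Claim 3 ($370): deductible met; 50% of $370 = $185. Owner owes $185 (running OOP $727).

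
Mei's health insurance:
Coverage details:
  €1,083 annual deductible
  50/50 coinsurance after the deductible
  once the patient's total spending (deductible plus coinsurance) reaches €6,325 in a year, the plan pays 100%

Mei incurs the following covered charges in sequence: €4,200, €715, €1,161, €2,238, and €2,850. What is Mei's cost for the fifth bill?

Claim 1 — €4,200: €1,083 finishes the deductible; €3,117 goes to coinsurance; patient's 50% is €1,558.50. Patient pays €2,641.50; OOP now €2,641.50.
Claim 2 — €715: deductible already satisfied, so patient's share is 50% × €715 = €357.50. Patient pays €357.50; OOP now €2,999.
Claim 3 — €1,161: deductible met; 50% of €1,161 = €580.50. Cost to patient: €580.50. OOP to date €3,579.50.
Claim 4 — €2,238: 50% coinsurance on €2,238 = €1,119. Cost to patient: €1,119. OOP to date €4,698.50.
Claim 5 — €2,850: 50% coinsurance on €2,850 = €1,425. Cost to patient: €1,425. OOP to date €6,123.50.

€1,425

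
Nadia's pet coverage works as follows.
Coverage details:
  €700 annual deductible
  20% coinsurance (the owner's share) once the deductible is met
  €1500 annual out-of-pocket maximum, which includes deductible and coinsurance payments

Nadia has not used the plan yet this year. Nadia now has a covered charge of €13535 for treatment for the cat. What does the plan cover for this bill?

Nothing has been paid toward the €700 deductible, so the first €700 of this charge is applied there.
After the €700 deductible portion, €13535 − €700 = €12835 is subject to coinsurance.
Owner's 20% share of €12835 is €2567.
Owner responsibility before any cap: €700 + €2567 = €3267.
That would bring total out-of-pocket to €3267, past the €1500 cap. The owner is capped at €1500 − €0 = €1500 on this claim.
The insurer covers the remainder: €13535 − €1500 = €12035.

€12035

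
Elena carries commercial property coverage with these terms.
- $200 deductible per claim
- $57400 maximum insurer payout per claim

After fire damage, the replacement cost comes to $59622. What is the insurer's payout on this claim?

$57400

Subtract the deductible: $59622 − $200 = $59422.
$59422 exceeds the $57400 limit, so the insurer pays the limit: $57400.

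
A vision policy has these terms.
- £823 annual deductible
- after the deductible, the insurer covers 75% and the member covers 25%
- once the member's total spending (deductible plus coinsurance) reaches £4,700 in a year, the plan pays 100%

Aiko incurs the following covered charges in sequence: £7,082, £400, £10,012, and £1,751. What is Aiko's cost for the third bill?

#1 (£7,082): £823 finishes the deductible; £6,259 goes to coinsurance; member's 25% is £1,564.75. Cost to member: £2,387.75. OOP to date £2,387.75.
#2 (£400): deductible already satisfied, so member's share is 25% × £400 = £100. Member pays £100; OOP now £2,487.75.
#3 (£10,012): deductible met; 25% of £10,012 = £2,503. That would push OOP to £4,990.75, over the £4,700 cap, so member pays £4,700 − £2,487.75 = £2,212.25.

£2,212.25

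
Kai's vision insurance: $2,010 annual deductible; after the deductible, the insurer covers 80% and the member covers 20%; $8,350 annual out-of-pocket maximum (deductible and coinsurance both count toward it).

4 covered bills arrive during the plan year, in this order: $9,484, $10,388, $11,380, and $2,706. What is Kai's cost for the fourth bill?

$491.60

Claim 1 — $9,484: $2,010 finishes the deductible; $7,474 goes to coinsurance; member's 20% is $1,494.80. Member owes $3,504.80 (running OOP $3,504.80).
Claim 2 — $10,388: 20% coinsurance on $10,388 = $2,077.60. Member pays $2,077.60; OOP now $5,582.40.
Claim 3 — $11,380: 20% coinsurance on $11,380 = $2,276. Cost to member: $2,276. OOP to date $7,858.40.
Claim 4 — $2,706: deductible met; 20% of $2,706 = $541.20. That would push OOP to $8,399.60, over the $8,350 cap, so member pays $8,350 − $7,858.40 = $491.60.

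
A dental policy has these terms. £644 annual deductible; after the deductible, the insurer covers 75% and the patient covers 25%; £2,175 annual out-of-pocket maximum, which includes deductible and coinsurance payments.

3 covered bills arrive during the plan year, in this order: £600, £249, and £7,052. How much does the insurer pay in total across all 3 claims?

Claim 1 (£600): all of it applies to the deductible. Patient owes £600 (running OOP £600). Insurer: £600 − £600 = £0.
Claim 2 (£249): £44 finishes the deductible; £205 goes to coinsurance; coinsurance £205 × 25% = £51.25. Patient pays £95.25; OOP now £695.25. Insurer: £249 − £95.25 = £153.75.
Claim 3 (£7,052): 25% coinsurance on £7,052 = £1,763. That would push OOP to £2,458.25, over the £2,175 cap, so patient pays £2,175 − £695.25 = £1,479.75. Plan pays £7,052 − £1,479.75 = £5,572.25.
Insurer total: £0 + £153.75 + £5,572.25 = £5,726.

£5,726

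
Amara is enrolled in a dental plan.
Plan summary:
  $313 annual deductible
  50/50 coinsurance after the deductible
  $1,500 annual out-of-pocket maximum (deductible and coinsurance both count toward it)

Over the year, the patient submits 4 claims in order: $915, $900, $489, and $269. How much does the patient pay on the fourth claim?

Claim 1 ($915): $313 finishes the deductible; $602 goes to coinsurance; 50% of $602 = $301. Patient pays $614; OOP now $614.
Claim 2 ($900): deductible already satisfied, so patient's share is 50% × $900 = $450. Patient pays $450; OOP now $1,064.
Claim 3 ($489): deductible already satisfied, so patient's share is 50% × $489 = $244.50. Cost to patient: $244.50. OOP to date $1,308.50.
Claim 4 ($269): 50% coinsurance on $269 = $134.50. Patient pays $134.50; OOP now $1,443.

$134.50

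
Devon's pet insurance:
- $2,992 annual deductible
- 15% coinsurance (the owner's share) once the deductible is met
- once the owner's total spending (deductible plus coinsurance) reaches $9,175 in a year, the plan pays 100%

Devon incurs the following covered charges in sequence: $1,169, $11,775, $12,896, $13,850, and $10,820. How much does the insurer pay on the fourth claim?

Claim 1 — $1,169: fully absorbed by the deductible. Owner pays $1,169; OOP now $1,169. Plan pays $1,169 − $1,169 = $0.
Claim 2 — $11,775: $1,823 to deductible, leaving $9,952; coinsurance $9,952 × 15% = $1,492.80. Cost to owner: $3,315.80. OOP to date $4,484.80. Insurer: $11,775 − $3,315.80 = $8,459.20.
Claim 3 — $12,896: deductible met; 15% of $12,896 = $1,934.40. Owner pays $1,934.40; OOP now $6,419.20. Insurer: $12,896 − $1,934.40 = $10,961.60.
Claim 4 — $13,850: 15% coinsurance on $13,850 = $2,077.50. Owner pays $2,077.50; OOP now $8,496.70. Plan pays $13,850 − $2,077.50 = $11,772.50.

$11,772.50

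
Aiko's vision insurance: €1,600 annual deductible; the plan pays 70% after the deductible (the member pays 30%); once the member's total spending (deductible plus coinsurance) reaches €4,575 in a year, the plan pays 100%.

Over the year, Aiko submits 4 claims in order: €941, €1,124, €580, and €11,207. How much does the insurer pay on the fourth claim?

Claim 1 — €941: entire amount goes to the deductible. Cost to member: €941. OOP to date €941. Insurer: €941 − €941 = €0.
Claim 2 — €1,124: deductible takes €659, €465 remains; coinsurance €465 × 30% = €139.50. Cost to member: €798.50. OOP to date €1,739.50. Insurer: €1,124 − €798.50 = €325.50.
Claim 3 — €580: 30% coinsurance on €580 = €174. Member pays €174; OOP now €1,913.50. Insurer: €580 − €174 = €406.
Claim 4 — €11,207: 30% coinsurance on €11,207 = €3,362.10. That would push OOP to €5,275.60, over the €4,575 cap, so member pays €4,575 − €1,913.50 = €2,661.50. Insurer: €11,207 − €2,661.50 = €8,545.50.

€8,545.50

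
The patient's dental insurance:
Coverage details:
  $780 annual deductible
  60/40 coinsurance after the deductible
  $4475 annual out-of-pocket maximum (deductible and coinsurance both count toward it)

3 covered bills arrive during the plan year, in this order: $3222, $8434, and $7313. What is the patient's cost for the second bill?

#1 ($3222): $780 finishes the deductible; $2442 goes to coinsurance; 40% of $2442 = $976.80. Patient pays $1756.80; OOP now $1756.80.
#2 ($8434): 40% coinsurance on $8434 = $3373.60. Adding that to $1756.80 gives $5130.40, past the $4475 cap; patient pays only $4475 − $1756.80 = $2718.20.

$2718.20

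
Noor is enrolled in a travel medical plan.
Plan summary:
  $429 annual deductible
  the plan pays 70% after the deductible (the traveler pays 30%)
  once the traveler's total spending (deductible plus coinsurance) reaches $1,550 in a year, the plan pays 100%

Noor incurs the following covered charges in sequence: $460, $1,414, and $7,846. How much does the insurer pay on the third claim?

$7,158.50

Bill 1, $460: $429 finishes the deductible; $31 goes to coinsurance; 30% of $31 = $9.30. Traveler owes $438.30 (running OOP $438.30). Plan pays $460 − $438.30 = $21.70.
Bill 2, $1,414: deductible met; 30% of $1,414 = $424.20. Cost to traveler: $424.20. OOP to date $862.50. Plan pays $1,414 − $424.20 = $989.80.
Bill 3, $7,846: 30% coinsurance on $7,846 = $2,353.80. OOP would hit $3,216.30 > $1,550, so the cap limits the traveler to $1,550 − $862.50 = $687.50. Plan pays $7,846 − $687.50 = $7,158.50.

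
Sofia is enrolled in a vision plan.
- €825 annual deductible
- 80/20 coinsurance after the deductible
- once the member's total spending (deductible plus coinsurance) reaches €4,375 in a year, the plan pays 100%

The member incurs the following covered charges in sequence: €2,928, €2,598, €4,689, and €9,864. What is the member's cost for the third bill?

€937.80

Bill 1, €2,928: €825 to deductible, leaving €2,103; member's 20% is €420.60. Member pays €1,245.60; OOP now €1,245.60.
Bill 2, €2,598: 20% coinsurance on €2,598 = €519.60. Member owes €519.60 (running OOP €1,765.20).
Bill 3, €4,689: deductible met; 20% of €4,689 = €937.80. Cost to member: €937.80. OOP to date €2,703.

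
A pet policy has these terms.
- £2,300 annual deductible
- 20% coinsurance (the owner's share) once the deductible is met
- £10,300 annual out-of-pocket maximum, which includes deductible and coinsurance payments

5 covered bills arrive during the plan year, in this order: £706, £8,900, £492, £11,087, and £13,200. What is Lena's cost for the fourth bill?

Claim 1 — £706: entire amount goes to the deductible. Owner pays £706; OOP now £706.
Claim 2 — £8,900: deductible takes £1,594, £7,306 remains; coinsurance £7,306 × 20% = £1,461.20. Cost to owner: £3,055.20. OOP to date £3,761.20.
Claim 3 — £492: 20% coinsurance on £492 = £98.40. Owner pays £98.40; OOP now £3,859.60.
Claim 4 — £11,087: deductible met; 20% of £11,087 = £2,217.40. Owner pays £2,217.40; OOP now £6,077.

£2,217.40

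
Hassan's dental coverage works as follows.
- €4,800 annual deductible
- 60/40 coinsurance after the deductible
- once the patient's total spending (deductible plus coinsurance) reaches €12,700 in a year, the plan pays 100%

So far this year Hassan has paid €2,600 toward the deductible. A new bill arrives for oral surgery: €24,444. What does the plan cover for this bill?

Remaining deductible: €4,800 − €2,600 = €2,200.
That leaves €24,444 − €2,200 = €22,244 for coinsurance.
40% of €22,244 = €8,897.60 falls to the patient.
Patient responsibility before any cap: €2,200 + €8,897.60 = €11,097.60.
Adding €11,097.60 to the €2,600 already spent would give €13,697.60, which exceeds the €12,700 cap; the patient pays just €12,700 − €2,600 = €10,100.
Insurer pays the balance: €24,444 − €10,100 = €14,344.

€14,344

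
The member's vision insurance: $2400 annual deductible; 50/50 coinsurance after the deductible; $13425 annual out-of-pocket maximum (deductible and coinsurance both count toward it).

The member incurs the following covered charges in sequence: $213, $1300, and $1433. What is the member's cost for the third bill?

$1160

Claim 1 ($213): all of it applies to the deductible. Member pays $213; OOP now $213.
Claim 2 ($1300): entire amount goes to the deductible. Member owes $1300 (running OOP $1513).
Claim 3 ($1433): $887 to deductible, leaving $546; 50% of $546 = $273. Member owes $1160 (running OOP $2673).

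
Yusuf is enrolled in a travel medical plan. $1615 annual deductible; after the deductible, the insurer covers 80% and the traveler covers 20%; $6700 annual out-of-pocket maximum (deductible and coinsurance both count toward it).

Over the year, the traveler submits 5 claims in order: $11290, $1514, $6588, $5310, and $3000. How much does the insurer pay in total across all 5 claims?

Claim 1 ($11290): deductible takes $1615, $9675 remains; 20% of $9675 = $1935. Cost to traveler: $3550. OOP to date $3550. Insurer: $11290 − $3550 = $7740.
Claim 2 ($1514): deductible met; 20% of $1514 = $302.80. Traveler owes $302.80 (running OOP $3852.80). Plan pays $1514 − $302.80 = $1211.20.
Claim 3 ($6588): deductible met; 20% of $6588 = $1317.60. Traveler owes $1317.60 (running OOP $5170.40). Plan pays $6588 − $1317.60 = $5270.40.
Claim 4 ($5310): deductible met; 20% of $5310 = $1062. Traveler pays $1062; OOP now $6232.40. Plan pays $5310 − $1062 = $4248.
Claim 5 ($3000): 20% coinsurance on $3000 = $600. Adding that to $6232.40 gives $6832.40, past the $6700 cap; traveler pays only $6700 − $6232.40 = $467.60. Plan pays $3000 − $467.60 = $2532.40.
Insurer total: $7740 + $1211.20 + $5270.40 + $4248 + $2532.40 = $21002.

$21002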